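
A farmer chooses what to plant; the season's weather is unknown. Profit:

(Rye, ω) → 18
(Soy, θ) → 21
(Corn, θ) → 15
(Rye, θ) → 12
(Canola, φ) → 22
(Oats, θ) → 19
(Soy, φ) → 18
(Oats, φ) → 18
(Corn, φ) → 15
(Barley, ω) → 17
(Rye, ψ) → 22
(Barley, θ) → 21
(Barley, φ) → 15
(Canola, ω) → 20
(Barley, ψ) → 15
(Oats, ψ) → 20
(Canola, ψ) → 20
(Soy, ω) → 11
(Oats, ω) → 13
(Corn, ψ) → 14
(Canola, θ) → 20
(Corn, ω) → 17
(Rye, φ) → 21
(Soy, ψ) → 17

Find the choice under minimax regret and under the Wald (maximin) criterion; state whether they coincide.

minimax regret → Canola; maximin → Canola (agree)

Column bests: θ=21, φ=22, ψ=22, ω=20.
Rye regrets: 9, 1, 0, 2 → max 9
Barley regrets: 0, 7, 7, 3 → max 7
Soy regrets: 0, 4, 5, 9 → max 9
Canola regrets: 1, 0, 2, 0 → max 2
Oats regrets: 2, 4, 2, 7 → max 7
Corn regrets: 6, 7, 8, 3 → max 8
Smallest max regret = 2 → Canola.
Row minima: Rye=12, Barley=15, Soy=11, Canola=20, Oats=13, Corn=14
Best worst-case = 20 → Canola.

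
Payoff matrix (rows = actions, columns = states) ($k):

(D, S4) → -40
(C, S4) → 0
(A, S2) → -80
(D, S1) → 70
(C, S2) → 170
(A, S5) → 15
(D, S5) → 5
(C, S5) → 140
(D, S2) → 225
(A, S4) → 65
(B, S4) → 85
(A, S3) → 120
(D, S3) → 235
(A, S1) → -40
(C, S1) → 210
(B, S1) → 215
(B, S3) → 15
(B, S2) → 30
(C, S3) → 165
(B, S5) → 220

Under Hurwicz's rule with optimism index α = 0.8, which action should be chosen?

A: 0.8·120 + 0.2·(-80) = 80
B: 0.8·220 + 0.2·15 = 179
C: 0.8·210 + 0.2·0 = 168
D: 0.8·235 + 0.2·(-40) = 180
Highest Hurwicz score = 180 → D.

D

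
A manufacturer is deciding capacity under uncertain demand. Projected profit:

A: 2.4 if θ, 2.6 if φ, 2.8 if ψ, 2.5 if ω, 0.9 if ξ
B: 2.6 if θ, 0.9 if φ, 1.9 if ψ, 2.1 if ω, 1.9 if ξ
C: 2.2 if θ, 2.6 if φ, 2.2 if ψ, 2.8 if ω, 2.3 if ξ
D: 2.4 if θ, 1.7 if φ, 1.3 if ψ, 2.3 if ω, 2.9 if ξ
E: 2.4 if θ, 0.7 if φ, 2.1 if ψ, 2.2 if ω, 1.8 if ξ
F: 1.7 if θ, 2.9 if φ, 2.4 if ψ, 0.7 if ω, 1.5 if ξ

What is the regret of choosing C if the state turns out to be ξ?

Best payoff under ξ is 2.9.
Regret = 2.9 − 2.3 = 0.6.

0.6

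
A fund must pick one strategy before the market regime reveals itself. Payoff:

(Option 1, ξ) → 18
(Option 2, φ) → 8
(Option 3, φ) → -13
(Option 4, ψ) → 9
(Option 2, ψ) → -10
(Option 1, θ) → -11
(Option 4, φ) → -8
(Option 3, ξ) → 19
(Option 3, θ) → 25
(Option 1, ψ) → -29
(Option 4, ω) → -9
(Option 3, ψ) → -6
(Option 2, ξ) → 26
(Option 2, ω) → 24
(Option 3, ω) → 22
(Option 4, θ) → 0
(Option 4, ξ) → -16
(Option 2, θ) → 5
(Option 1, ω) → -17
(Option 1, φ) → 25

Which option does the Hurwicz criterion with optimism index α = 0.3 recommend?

Option 2

Option 1: 0.3·25 + 0.7·(-29) = -12.8
Option 2: 0.3·26 + 0.7·(-10) = 0.8
Option 3: 0.3·25 + 0.7·(-13) = -1.6
Option 4: 0.3·9 + 0.7·(-16) = -8.5
Highest Hurwicz score = 0.8 → Option 2.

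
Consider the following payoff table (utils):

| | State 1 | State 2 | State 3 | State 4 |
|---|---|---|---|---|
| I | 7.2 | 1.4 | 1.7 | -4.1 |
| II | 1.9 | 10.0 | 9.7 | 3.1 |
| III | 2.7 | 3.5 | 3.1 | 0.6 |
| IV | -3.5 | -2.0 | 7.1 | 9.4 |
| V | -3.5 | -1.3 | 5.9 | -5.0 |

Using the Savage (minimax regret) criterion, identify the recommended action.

Column bests: State 1=7.2, State 2=10.0, State 3=9.7, State 4=9.4.
I regrets: 0.0, 8.6, 8.0, 13.5 → max 13.5
II regrets: 5.3, 0.0, 0.0, 6.3 → max 6.3
III regrets: 4.5, 6.5, 6.6, 8.8 → max 8.8
IV regrets: 10.7, 12.0, 2.6, 0.0 → max 12.0
V regrets: 10.7, 11.3, 3.8, 14.4 → max 14.4
Smallest max regret = 6.3 → II.

II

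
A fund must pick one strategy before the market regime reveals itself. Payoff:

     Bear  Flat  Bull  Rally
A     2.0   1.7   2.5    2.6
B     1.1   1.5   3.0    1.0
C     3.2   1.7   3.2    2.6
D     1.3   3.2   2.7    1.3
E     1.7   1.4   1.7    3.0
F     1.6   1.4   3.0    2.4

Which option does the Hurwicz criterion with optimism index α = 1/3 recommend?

C

A: 1/3·2.6 + 2/3·1.7 = 2
B: 1/3·3.0 + 2/3·1.0 = 5/3
C: 1/3·3.2 + 2/3·1.7 = 2.2
D: 1/3·3.2 + 2/3·1.3 = 29/15
E: 1/3·3.0 + 2/3·1.4 = 29/15
F: 1/3·3.0 + 2/3·1.4 = 29/15
Highest Hurwicz score = 2.2 → C.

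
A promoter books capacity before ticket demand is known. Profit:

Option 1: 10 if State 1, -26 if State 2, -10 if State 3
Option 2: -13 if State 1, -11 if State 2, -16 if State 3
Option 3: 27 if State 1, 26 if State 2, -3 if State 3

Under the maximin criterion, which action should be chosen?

Row minima: Option 1=-26, Option 2=-16, Option 3=-3
Best worst-case = -3 → Option 3.

Option 3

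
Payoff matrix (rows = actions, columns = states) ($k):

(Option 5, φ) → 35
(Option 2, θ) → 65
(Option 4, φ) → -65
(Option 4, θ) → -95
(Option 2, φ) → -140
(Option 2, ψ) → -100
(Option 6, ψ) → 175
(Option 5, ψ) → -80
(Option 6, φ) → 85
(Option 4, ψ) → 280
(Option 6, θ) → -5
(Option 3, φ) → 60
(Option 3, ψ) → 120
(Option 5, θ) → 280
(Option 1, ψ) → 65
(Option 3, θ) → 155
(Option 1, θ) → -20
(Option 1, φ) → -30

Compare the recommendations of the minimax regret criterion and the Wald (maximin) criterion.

minimax regret → Option 3; maximin → Option 3 (agree)

Column bests: θ=280, φ=85, ψ=280.
Option 1 regrets: 300, 115, 215 → max 300
Option 2 regrets: 215, 225, 380 → max 380
Option 3 regrets: 125, 25, 160 → max 160
Option 4 regrets: 375, 150, 0 → max 375
Option 5 regrets: 0, 50, 360 → max 360
Option 6 regrets: 285, 0, 105 → max 285
Smallest max regret = 160 → Option 3.
Row minima: Option 1=-30, Option 2=-140, Option 3=60, Option 4=-95, Option 5=-80, Option 6=-5
Best worst-case = 60 → Option 3.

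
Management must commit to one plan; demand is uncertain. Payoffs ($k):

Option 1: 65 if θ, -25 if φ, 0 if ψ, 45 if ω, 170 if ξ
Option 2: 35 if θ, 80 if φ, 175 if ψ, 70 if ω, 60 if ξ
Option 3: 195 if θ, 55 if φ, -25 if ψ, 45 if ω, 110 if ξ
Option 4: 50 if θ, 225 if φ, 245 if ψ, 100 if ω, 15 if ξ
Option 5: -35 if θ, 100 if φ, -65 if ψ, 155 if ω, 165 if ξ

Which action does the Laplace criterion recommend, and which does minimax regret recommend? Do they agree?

laplace → Option 4; minimax regret → Option 4 (agree)

Row averages: Option 1=51, Option 2=84, Option 3=76, Option 4=127, Option 5=64
Highest average = 127 → Option 4.
Column bests: θ=195, φ=225, ψ=245, ω=155, ξ=170.
Option 1 regrets: 130, 250, 245, 110, 0 → max 250
Option 2 regrets: 160, 145, 70, 85, 110 → max 160
Option 3 regrets: 0, 170, 270, 110, 60 → max 270
Option 4 regrets: 145, 0, 0, 55, 155 → max 155
Option 5 regrets: 230, 125, 310, 0, 5 → max 310
Smallest max regret = 155 → Option 4.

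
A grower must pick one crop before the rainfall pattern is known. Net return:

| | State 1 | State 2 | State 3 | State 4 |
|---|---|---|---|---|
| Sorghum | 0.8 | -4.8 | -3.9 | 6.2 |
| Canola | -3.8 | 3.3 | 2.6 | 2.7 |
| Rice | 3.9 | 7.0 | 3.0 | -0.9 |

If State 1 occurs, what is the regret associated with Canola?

Best payoff under State 1 is 3.9.
Regret = 3.9 − (-3.8) = 7.7.

7.7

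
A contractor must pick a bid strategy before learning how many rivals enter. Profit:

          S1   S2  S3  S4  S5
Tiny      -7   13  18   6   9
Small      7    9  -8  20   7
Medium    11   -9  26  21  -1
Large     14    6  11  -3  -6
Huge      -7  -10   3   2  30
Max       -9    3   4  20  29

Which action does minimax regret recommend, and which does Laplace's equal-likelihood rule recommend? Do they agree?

Column bests: S1=14, S2=13, S3=26, S4=21, S5=30.
Tiny regrets: 21, 0, 8, 15, 21 → max 21
Small regrets: 7, 4, 34, 1, 23 → max 34
Medium regrets: 3, 22, 0, 0, 31 → max 31
Large regrets: 0, 7, 15, 24, 36 → max 36
Huge regrets: 21, 23, 23, 19, 0 → max 23
Max regrets: 23, 10, 22, 1, 1 → max 23
Smallest max regret = 21 → Tiny.
Row averages: Tiny=7.8, Small=7, Medium=9.6, Large=4.4, Huge=3.6, Max=9.4
Highest average = 9.6 → Medium.

minimax regret → Tiny; laplace → Medium (disagree)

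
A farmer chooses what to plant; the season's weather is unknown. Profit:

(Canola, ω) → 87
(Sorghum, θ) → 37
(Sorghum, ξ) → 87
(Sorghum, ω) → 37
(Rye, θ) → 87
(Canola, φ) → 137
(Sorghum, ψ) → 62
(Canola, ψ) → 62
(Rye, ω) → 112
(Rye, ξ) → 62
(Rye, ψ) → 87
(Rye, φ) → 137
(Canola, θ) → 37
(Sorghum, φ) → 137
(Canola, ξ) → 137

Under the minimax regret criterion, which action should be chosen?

Canola

Column bests: θ=87, φ=137, ψ=87, ω=112, ξ=137.
Rye regrets: 0, 0, 0, 0, 75 → max 75
Sorghum regrets: 50, 0, 25, 75, 50 → max 75
Canola regrets: 50, 0, 25, 25, 0 → max 50
Smallest max regret = 50 → Canola.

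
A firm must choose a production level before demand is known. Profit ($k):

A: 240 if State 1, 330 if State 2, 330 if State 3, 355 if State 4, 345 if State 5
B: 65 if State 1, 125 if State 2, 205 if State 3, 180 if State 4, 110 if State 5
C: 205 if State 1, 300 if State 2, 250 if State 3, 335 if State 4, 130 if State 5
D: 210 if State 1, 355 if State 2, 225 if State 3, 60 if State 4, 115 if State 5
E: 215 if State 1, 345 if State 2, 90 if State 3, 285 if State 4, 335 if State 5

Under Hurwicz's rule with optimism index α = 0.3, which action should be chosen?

A: 0.3·355 + 0.7·240 = 274.5
B: 0.3·205 + 0.7·65 = 107
C: 0.3·335 + 0.7·130 = 191.5
D: 0.3·355 + 0.7·60 = 148.5
E: 0.3·345 + 0.7·90 = 166.5
Highest Hurwicz score = 274.5 → A.

A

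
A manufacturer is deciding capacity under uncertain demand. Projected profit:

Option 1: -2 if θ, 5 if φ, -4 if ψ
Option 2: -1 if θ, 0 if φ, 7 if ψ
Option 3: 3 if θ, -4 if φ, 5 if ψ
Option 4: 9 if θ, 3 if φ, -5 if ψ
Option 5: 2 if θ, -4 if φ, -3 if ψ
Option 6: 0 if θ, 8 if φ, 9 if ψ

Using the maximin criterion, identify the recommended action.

Option 6

Row minima: Option 1=-4, Option 2=-1, Option 3=-4, Option 4=-5, Option 5=-4, Option 6=0
Best worst-case = 0 → Option 6.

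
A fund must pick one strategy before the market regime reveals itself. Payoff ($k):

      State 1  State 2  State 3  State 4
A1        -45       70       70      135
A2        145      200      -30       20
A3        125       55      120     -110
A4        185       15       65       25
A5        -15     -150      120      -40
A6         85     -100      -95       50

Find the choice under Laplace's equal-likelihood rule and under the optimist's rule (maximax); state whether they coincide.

Row averages: A1=57.5, A2=83.75, A3=47.5, A4=72.5, A5=-21.25, A6=-15
Highest average = 83.75 → A2.
Row maxima: A1=135, A2=200, A3=125, A4=185, A5=120, A6=85
Best best-case = 200 → A2.

laplace → A2; maximax → A2 (agree)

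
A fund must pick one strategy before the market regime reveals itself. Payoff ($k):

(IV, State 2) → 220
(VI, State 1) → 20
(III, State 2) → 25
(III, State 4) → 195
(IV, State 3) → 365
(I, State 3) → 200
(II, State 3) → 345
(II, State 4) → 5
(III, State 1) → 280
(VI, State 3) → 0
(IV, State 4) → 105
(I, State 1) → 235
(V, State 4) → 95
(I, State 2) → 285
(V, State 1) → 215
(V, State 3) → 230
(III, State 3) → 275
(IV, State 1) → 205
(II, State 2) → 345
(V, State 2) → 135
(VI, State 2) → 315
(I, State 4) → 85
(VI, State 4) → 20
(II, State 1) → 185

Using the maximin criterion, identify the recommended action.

Row minima: I=85, II=5, III=25, IV=105, V=95, VI=0
Best worst-case = 105 → IV.

IV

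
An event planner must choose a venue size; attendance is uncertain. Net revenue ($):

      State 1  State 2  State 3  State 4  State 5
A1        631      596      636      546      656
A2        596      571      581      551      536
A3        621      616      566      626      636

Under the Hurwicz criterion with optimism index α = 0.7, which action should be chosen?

A1: 0.7·656 + 0.3·546 = 623
A2: 0.7·596 + 0.3·536 = 578
A3: 0.7·636 + 0.3·566 = 615
Highest Hurwicz score = 623 → A1.

A1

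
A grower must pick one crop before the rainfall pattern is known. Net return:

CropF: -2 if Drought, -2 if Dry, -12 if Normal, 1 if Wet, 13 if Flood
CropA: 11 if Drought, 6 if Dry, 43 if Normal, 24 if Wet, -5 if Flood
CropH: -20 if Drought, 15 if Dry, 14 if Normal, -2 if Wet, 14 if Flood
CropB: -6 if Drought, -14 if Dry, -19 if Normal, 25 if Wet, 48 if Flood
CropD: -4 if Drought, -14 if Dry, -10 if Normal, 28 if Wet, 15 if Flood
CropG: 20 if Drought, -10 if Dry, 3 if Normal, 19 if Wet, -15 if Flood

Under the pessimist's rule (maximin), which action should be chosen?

Row minima: CropF=-12, CropA=-5, CropH=-20, CropB=-19, CropD=-14, CropG=-15
Best worst-case = -5 → CropA.

CropA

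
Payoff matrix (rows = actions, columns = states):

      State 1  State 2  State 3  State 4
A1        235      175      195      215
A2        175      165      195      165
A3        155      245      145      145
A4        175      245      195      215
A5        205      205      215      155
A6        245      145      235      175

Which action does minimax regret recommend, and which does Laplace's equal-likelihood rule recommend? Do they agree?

Column bests: State 1=245, State 2=245, State 3=235, State 4=215.
A1 regrets: 10, 70, 40, 0 → max 70
A2 regrets: 70, 80, 40, 50 → max 80
A3 regrets: 90, 0, 90, 70 → max 90
A4 regrets: 70, 0, 40, 0 → max 70
A5 regrets: 40, 40, 20, 60 → max 60
A6 regrets: 0, 100, 0, 40 → max 100
Smallest max regret = 60 → A5.
Row averages: A1=205, A2=175, A3=172.5, A4=207.5, A5=195, A6=200
Highest average = 207.5 → A4.

minimax regret → A5; laplace → A4 (disagree)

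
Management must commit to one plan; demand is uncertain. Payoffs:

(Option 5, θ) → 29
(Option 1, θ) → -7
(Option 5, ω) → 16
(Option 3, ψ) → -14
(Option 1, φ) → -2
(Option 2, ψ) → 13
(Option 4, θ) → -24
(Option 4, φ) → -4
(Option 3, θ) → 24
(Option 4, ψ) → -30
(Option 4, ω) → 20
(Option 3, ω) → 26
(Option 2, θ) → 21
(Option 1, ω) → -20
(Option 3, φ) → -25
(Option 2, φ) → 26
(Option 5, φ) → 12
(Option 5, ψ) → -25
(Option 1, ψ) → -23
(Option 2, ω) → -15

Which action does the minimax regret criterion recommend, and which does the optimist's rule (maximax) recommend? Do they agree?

minimax regret → Option 5; maximax → Option 5 (agree)

Column bests: θ=29, φ=26, ψ=13, ω=26.
Option 1 regrets: 36, 28, 36, 46 → max 46
Option 2 regrets: 8, 0, 0, 41 → max 41
Option 3 regrets: 5, 51, 27, 0 → max 51
Option 4 regrets: 53, 30, 43, 6 → max 53
Option 5 regrets: 0, 14, 38, 10 → max 38
Smallest max regret = 38 → Option 5.
Row maxima: Option 1=-2, Option 2=26, Option 3=26, Option 4=20, Option 5=29
Best best-case = 29 → Option 5.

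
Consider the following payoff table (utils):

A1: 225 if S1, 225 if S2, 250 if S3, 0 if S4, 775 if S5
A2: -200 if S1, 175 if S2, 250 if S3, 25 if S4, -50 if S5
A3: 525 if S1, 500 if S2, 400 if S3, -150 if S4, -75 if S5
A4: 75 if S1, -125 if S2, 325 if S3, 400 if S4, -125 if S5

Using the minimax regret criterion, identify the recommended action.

Column bests: S1=525, S2=500, S3=400, S4=400, S5=775.
A1 regrets: 300, 275, 150, 400, 0 → max 400
A2 regrets: 725, 325, 150, 375, 825 → max 825
A3 regrets: 0, 0, 0, 550, 850 → max 850
A4 regrets: 450, 625, 75, 0, 900 → max 900
Smallest max regret = 400 → A1.

A1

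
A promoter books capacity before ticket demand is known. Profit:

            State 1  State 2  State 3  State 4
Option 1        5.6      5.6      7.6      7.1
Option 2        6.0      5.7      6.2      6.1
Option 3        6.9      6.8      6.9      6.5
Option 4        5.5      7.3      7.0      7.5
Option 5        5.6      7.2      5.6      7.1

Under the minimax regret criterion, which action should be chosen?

Column bests: State 1=6.9, State 2=7.3, State 3=7.6, State 4=7.5.
Option 1 regrets: 1.3, 1.7, 0.0, 0.4 → max 1.7
Option 2 regrets: 0.9, 1.6, 1.4, 1.4 → max 1.6
Option 3 regrets: 0.0, 0.5, 0.7, 1.0 → max 1.0
Option 4 regrets: 1.4, 0.0, 0.6, 0.0 → max 1.4
Option 5 regrets: 1.3, 0.1, 2.0, 0.4 → max 2.0
Smallest max regret = 1.0 → Option 3.

Option 3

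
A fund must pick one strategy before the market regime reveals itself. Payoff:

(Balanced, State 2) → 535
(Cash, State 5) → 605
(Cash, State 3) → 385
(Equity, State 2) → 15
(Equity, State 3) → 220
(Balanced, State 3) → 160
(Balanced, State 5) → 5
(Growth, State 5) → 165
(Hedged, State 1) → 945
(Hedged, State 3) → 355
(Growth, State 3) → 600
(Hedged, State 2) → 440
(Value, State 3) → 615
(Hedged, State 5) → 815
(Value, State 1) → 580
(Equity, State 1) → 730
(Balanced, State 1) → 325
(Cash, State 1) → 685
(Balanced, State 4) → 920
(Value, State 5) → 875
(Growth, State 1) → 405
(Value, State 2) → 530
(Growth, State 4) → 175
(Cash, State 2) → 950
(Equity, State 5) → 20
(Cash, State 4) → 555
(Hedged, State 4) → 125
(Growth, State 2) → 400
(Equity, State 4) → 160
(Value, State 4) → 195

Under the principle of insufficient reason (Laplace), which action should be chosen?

Row averages: Hedged=536, Equity=229, Growth=349, Cash=636, Balanced=389, Value=559
Highest average = 636 → Cash.

Cash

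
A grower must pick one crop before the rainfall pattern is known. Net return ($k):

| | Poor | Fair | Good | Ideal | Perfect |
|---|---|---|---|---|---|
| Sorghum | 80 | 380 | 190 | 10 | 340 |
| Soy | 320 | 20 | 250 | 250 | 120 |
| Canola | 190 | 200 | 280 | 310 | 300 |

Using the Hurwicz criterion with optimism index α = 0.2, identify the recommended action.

Canola

Sorghum: 0.2·380 + 0.8·10 = 84
Soy: 0.2·320 + 0.8·20 = 80
Canola: 0.2·310 + 0.8·190 = 214
Highest Hurwicz score = 214 → Canola.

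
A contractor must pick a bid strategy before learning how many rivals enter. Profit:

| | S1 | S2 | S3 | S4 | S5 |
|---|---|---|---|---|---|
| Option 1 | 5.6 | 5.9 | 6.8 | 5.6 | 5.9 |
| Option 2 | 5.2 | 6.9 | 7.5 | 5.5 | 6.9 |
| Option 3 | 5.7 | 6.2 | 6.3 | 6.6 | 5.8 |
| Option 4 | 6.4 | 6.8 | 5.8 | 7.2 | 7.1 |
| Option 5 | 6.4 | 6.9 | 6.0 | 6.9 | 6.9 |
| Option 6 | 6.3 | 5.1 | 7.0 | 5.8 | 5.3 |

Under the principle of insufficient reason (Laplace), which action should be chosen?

Row averages: Option 1=5.96, Option 2=6.4, Option 3=6.12, Option 4=6.66, Option 5=6.62, Option 6=5.9
Highest average = 6.66 → Option 4.

Option 4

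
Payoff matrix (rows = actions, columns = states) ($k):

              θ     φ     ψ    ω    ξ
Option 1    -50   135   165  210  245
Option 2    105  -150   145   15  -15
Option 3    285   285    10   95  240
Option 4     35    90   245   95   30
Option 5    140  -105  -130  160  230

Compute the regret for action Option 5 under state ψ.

375

Best payoff under ψ is 245.
Regret = 245 − (-130) = 375.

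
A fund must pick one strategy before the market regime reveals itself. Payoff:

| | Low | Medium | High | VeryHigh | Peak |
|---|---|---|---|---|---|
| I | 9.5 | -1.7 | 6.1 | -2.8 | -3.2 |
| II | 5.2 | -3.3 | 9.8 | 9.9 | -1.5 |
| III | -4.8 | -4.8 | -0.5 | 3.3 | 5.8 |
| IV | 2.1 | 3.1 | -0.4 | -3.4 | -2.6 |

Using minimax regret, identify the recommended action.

Column bests: Low=9.5, Medium=3.1, High=9.8, VeryHigh=9.9, Peak=5.8.
I regrets: 0.0, 4.8, 3.7, 12.7, 9.0 → max 12.7
II regrets: 4.3, 6.4, 0.0, 0.0, 7.3 → max 7.3
III regrets: 14.3, 7.9, 10.3, 6.6, 0.0 → max 14.3
IV regrets: 7.4, 0.0, 10.2, 13.3, 8.4 → max 13.3
Smallest max regret = 7.3 → II.

II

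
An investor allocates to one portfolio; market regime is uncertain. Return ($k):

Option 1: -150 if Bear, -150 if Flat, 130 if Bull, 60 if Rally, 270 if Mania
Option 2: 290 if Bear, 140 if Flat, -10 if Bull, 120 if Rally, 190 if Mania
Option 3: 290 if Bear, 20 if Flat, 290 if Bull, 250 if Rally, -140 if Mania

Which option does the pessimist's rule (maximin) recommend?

Option 2

Row minima: Option 1=-150, Option 2=-10, Option 3=-140
Best worst-case = -10 → Option 2.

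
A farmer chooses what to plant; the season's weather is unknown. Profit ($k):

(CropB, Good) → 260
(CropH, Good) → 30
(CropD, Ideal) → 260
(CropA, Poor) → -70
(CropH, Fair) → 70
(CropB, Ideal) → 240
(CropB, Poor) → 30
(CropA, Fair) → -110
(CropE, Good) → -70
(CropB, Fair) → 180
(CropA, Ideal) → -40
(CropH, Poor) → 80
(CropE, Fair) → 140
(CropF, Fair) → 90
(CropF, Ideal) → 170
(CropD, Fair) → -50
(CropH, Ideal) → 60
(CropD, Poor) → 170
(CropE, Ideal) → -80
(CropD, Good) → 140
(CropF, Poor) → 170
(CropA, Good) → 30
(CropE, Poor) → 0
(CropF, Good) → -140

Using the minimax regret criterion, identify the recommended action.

CropB

Column bests: Poor=170, Fair=180, Good=260, Ideal=260.
CropH regrets: 90, 110, 230, 200 → max 230
CropA regrets: 240, 290, 230, 300 → max 300
CropE regrets: 170, 40, 330, 340 → max 340
CropB regrets: 140, 0, 0, 20 → max 140
CropF regrets: 0, 90, 400, 90 → max 400
CropD regrets: 0, 230, 120, 0 → max 230
Smallest max regret = 140 → CropB.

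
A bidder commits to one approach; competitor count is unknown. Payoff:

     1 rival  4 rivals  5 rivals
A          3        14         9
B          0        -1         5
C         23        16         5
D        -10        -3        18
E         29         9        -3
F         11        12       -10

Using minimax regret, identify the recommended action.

C

Column bests: 1 rival=29, 4 rivals=16, 5 rivals=18.
A regrets: 26, 2, 9 → max 26
B regrets: 29, 17, 13 → max 29
C regrets: 6, 0, 13 → max 13
D regrets: 39, 19, 0 → max 39
E regrets: 0, 7, 21 → max 21
F regrets: 18, 4, 28 → max 28
Smallest max regret = 13 → C.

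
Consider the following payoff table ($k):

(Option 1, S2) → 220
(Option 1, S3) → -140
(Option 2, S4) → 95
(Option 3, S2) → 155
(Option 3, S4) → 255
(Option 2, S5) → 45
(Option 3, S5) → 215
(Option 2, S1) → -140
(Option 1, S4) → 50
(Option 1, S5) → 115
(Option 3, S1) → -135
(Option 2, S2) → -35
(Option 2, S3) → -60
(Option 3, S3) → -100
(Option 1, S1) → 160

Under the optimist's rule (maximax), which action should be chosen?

Option 3

Row maxima: Option 1=220, Option 2=95, Option 3=255
Best best-case = 255 → Option 3.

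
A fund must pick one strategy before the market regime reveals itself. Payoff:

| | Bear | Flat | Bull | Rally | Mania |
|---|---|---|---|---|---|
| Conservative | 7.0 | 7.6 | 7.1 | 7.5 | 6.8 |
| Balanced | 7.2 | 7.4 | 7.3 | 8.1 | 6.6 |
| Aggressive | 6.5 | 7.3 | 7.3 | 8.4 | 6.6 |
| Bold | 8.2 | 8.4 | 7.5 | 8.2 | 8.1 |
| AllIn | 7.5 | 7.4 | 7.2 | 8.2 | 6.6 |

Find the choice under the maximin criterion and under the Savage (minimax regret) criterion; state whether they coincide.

maximin → Bold; minimax regret → Bold (agree)

Row minima: Conservative=6.8, Balanced=6.6, Aggressive=6.5, Bold=7.5, AllIn=6.6
Best worst-case = 7.5 → Bold.
Column bests: Bear=8.2, Flat=8.4, Bull=7.5, Rally=8.4, Mania=8.1.
Conservative regrets: 1.2, 0.8, 0.4, 0.9, 1.3 → max 1.3
Balanced regrets: 1.0, 1.0, 0.2, 0.3, 1.5 → max 1.5
Aggressive regrets: 1.7, 1.1, 0.2, 0.0, 1.5 → max 1.7
Bold regrets: 0.0, 0.0, 0.0, 0.2, 0.0 → max 0.2
AllIn regrets: 0.7, 1.0, 0.3, 0.2, 1.5 → max 1.5
Smallest max regret = 0.2 → Bold.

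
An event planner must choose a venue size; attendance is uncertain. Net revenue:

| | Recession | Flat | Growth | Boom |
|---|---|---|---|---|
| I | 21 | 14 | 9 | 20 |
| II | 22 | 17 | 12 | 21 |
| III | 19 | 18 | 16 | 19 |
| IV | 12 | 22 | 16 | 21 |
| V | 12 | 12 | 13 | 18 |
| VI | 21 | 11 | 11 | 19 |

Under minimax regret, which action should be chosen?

Column bests: Recession=22, Flat=22, Growth=16, Boom=21.
I regrets: 1, 8, 7, 1 → max 8
II regrets: 0, 5, 4, 0 → max 5
III regrets: 3, 4, 0, 2 → max 4
IV regrets: 10, 0, 0, 0 → max 10
V regrets: 10, 10, 3, 3 → max 10
VI regrets: 1, 11, 5, 2 → max 11
Smallest max regret = 4 → III.

III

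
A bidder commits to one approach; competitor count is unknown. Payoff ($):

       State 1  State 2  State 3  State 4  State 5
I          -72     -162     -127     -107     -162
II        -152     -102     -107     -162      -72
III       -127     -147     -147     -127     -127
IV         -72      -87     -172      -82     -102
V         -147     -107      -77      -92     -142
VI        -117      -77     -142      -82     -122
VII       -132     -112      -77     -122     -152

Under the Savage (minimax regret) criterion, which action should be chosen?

VI

Column bests: State 1=-72, State 2=-77, State 3=-77, State 4=-82, State 5=-72.
I regrets: 0, 85, 50, 25, 90 → max 90
II regrets: 80, 25, 30, 80, 0 → max 80
III regrets: 55, 70, 70, 45, 55 → max 70
IV regrets: 0, 10, 95, 0, 30 → max 95
V regrets: 75, 30, 0, 10, 70 → max 75
VI regrets: 45, 0, 65, 0, 50 → max 65
VII regrets: 60, 35, 0, 40, 80 → max 80
Smallest max regret = 65 → VI.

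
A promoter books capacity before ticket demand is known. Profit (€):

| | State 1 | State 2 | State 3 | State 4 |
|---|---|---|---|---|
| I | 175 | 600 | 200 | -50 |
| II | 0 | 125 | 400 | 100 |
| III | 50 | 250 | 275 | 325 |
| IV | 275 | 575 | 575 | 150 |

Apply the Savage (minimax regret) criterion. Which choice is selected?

Column bests: State 1=275, State 2=600, State 3=575, State 4=325.
I regrets: 100, 0, 375, 375 → max 375
II regrets: 275, 475, 175, 225 → max 475
III regrets: 225, 350, 300, 0 → max 350
IV regrets: 0, 25, 0, 175 → max 175
Smallest max regret = 175 → IV.

IV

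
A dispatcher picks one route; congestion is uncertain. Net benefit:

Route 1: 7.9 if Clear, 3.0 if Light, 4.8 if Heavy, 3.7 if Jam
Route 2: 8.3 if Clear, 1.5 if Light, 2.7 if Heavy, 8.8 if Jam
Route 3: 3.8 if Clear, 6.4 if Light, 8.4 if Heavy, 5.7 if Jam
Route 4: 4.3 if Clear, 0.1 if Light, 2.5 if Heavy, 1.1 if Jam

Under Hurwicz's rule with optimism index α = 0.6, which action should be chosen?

Route 3

Route 1: 0.6·7.9 + 0.4·3.0 = 5.94
Route 2: 0.6·8.8 + 0.4·1.5 = 5.88
Route 3: 0.6·8.4 + 0.4·3.8 = 6.56
Route 4: 0.6·4.3 + 0.4·0.1 = 2.62
Highest Hurwicz score = 6.56 → Route 3.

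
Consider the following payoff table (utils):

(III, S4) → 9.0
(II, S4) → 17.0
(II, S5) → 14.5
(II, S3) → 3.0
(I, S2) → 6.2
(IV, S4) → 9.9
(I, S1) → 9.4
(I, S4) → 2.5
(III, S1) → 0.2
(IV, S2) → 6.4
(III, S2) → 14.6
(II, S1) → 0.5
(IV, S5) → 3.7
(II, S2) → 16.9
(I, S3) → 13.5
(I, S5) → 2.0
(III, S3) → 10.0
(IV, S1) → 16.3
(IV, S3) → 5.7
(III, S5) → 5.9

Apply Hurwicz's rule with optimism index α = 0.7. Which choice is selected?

I: 0.7·13.5 + 0.3·2.0 = 10.05
II: 0.7·17.0 + 0.3·0.5 = 12.05
III: 0.7·14.6 + 0.3·0.2 = 10.28
IV: 0.7·16.3 + 0.3·3.7 = 12.52
Highest Hurwicz score = 12.52 → IV.

IV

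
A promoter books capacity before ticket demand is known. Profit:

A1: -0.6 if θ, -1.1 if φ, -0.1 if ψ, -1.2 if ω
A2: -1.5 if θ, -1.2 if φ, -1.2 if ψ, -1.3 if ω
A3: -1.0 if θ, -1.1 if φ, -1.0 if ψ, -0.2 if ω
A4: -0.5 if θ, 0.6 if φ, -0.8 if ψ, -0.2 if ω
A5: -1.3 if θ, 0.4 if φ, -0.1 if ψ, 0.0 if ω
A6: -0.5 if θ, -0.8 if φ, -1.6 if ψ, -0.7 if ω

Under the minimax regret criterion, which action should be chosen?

Column bests: θ=-0.5, φ=0.6, ψ=-0.1, ω=0.0.
A1 regrets: 0.1, 1.7, 0.0, 1.2 → max 1.7
A2 regrets: 1.0, 1.8, 1.1, 1.3 → max 1.8
A3 regrets: 0.5, 1.7, 0.9, 0.2 → max 1.7
A4 regrets: 0.0, 0.0, 0.7, 0.2 → max 0.7
A5 regrets: 0.8, 0.2, 0.0, 0.0 → max 0.8
A6 regrets: 0.0, 1.4, 1.5, 0.7 → max 1.5
Smallest max regret = 0.7 → A4.

A4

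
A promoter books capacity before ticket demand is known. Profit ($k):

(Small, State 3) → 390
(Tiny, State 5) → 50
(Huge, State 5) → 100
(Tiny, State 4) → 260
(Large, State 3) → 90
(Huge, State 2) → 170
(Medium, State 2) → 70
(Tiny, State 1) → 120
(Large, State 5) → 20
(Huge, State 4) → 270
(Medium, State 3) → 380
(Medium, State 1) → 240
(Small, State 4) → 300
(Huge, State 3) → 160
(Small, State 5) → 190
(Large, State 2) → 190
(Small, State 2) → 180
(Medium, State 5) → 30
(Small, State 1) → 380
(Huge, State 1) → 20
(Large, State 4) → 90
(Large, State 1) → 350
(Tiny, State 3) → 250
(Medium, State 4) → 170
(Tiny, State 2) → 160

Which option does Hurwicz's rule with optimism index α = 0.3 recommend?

Tiny: 0.3·260 + 0.7·50 = 113
Small: 0.3·390 + 0.7·180 = 243
Medium: 0.3·380 + 0.7·30 = 135
Large: 0.3·350 + 0.7·20 = 119
Huge: 0.3·270 + 0.7·20 = 95
Highest Hurwicz score = 243 → Small.

Small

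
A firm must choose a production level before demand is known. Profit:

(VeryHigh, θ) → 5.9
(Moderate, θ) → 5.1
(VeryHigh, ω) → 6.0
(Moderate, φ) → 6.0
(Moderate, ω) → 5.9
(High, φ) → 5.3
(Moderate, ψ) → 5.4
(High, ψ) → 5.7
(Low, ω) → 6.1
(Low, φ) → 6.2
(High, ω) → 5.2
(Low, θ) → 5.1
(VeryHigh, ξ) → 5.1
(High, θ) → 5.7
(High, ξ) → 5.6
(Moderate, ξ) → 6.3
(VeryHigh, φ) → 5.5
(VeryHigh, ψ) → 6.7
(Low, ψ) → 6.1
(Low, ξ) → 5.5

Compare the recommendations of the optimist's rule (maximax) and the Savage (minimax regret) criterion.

Row maxima: Low=6.2, Moderate=6.3, High=5.7, VeryHigh=6.7
Best best-case = 6.7 → VeryHigh.
Column bests: θ=5.9, φ=6.2, ψ=6.7, ω=6.1, ξ=6.3.
Low regrets: 0.8, 0.0, 0.6, 0.0, 0.8 → max 0.8
Moderate regrets: 0.8, 0.2, 1.3, 0.2, 0.0 → max 1.3
High regrets: 0.2, 0.9, 1.0, 0.9, 0.7 → max 1.0
VeryHigh regrets: 0.0, 0.7, 0.0, 0.1, 1.2 → max 1.2
Smallest max regret = 0.8 → Low.

maximax → VeryHigh; minimax regret → Low (disagree)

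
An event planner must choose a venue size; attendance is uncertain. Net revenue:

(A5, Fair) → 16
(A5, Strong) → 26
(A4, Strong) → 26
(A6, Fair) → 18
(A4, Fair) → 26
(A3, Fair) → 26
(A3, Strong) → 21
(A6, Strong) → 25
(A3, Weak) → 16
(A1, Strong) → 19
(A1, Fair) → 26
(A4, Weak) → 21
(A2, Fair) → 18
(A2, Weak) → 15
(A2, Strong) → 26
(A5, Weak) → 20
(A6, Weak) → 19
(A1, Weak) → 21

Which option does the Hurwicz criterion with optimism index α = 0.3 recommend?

A1: 0.3·26 + 0.7·19 = 21.1
A2: 0.3·26 + 0.7·15 = 18.3
A3: 0.3·26 + 0.7·16 = 19
A4: 0.3·26 + 0.7·21 = 22.5
A5: 0.3·26 + 0.7·16 = 19
A6: 0.3·25 + 0.7·18 = 20.1
Highest Hurwicz score = 22.5 → A4.

A4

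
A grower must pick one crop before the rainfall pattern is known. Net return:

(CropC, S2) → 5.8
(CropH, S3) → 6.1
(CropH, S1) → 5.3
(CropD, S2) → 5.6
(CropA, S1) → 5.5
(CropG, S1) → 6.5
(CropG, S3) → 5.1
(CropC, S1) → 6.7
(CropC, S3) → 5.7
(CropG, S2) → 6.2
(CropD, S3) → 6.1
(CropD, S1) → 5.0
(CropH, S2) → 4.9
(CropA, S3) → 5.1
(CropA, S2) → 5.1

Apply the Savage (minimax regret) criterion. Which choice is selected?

Column bests: S1=6.7, S2=6.2, S3=6.1.
CropH regrets: 1.4, 1.3, 0.0 → max 1.4
CropG regrets: 0.2, 0.0, 1.0 → max 1.0
CropA regrets: 1.2, 1.1, 1.0 → max 1.2
CropC regrets: 0.0, 0.4, 0.4 → max 0.4
CropD regrets: 1.7, 0.6, 0.0 → max 1.7
Smallest max regret = 0.4 → CropC.

CropC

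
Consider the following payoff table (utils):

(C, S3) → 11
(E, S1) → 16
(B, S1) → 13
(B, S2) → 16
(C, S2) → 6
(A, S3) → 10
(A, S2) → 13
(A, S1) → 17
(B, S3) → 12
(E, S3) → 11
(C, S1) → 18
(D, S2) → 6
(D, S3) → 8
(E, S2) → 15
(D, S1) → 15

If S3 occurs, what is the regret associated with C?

1

Best payoff under S3 is 12.
Regret = 12 − 11 = 1.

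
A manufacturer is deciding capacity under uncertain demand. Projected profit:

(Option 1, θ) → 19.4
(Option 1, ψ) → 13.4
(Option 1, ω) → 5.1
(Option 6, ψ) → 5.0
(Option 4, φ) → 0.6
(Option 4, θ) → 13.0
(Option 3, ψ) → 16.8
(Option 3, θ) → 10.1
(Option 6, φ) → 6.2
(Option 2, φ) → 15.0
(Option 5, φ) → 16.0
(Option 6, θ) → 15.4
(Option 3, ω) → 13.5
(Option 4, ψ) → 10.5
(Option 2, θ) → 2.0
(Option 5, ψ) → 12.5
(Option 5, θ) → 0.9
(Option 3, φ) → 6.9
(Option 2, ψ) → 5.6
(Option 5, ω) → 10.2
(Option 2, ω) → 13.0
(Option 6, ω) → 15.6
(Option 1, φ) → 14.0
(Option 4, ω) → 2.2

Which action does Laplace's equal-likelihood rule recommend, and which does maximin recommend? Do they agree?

Row averages: Option 1=12.975, Option 2=8.9, Option 3=11.825, Option 4=6.575, Option 5=9.9, Option 6=10.55
Highest average = 12.975 → Option 1.
Row minima: Option 1=5.1, Option 2=2.0, Option 3=6.9, Option 4=0.6, Option 5=0.9, Option 6=5.0
Best worst-case = 6.9 → Option 3.

laplace → Option 1; maximin → Option 3 (disagree)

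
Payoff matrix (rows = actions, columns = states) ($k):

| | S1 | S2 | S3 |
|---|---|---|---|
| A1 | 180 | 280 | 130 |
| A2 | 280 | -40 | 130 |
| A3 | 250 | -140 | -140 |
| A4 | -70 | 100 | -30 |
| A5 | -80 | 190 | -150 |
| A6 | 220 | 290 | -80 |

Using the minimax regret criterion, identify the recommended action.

Column bests: S1=280, S2=290, S3=130.
A1 regrets: 100, 10, 0 → max 100
A2 regrets: 0, 330, 0 → max 330
A3 regrets: 30, 430, 270 → max 430
A4 regrets: 350, 190, 160 → max 350
A5 regrets: 360, 100, 280 → max 360
A6 regrets: 60, 0, 210 → max 210
Smallest max regret = 100 → A1.

A1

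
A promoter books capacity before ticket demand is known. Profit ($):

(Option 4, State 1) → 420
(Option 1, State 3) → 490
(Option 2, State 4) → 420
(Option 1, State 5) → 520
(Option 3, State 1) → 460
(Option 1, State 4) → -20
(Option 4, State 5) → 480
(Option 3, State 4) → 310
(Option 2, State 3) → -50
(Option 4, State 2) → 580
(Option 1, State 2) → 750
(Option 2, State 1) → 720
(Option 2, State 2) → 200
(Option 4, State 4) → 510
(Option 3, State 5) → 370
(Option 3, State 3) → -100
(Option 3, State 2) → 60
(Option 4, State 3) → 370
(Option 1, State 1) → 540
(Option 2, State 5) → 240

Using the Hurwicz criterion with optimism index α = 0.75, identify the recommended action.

Option 1: 0.75·750 + 0.25·(-20) = 557.5
Option 2: 0.75·720 + 0.25·(-50) = 527.5
Option 3: 0.75·460 + 0.25·(-100) = 320
Option 4: 0.75·580 + 0.25·370 = 527.5
Highest Hurwicz score = 557.5 → Option 1.

Option 1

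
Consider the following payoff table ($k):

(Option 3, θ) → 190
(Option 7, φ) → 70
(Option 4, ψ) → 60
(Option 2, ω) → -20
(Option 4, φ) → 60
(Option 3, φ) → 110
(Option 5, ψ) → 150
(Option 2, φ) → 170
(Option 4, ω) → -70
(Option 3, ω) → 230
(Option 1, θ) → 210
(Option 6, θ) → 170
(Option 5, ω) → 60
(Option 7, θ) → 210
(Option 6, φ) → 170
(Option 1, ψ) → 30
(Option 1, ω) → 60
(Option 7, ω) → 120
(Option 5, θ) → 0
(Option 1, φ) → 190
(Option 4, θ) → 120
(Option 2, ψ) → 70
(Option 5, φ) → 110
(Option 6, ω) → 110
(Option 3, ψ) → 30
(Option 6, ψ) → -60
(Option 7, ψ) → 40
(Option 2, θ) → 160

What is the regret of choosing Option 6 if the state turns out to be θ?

40

Best payoff under θ is 210.
Regret = 210 − 170 = 40.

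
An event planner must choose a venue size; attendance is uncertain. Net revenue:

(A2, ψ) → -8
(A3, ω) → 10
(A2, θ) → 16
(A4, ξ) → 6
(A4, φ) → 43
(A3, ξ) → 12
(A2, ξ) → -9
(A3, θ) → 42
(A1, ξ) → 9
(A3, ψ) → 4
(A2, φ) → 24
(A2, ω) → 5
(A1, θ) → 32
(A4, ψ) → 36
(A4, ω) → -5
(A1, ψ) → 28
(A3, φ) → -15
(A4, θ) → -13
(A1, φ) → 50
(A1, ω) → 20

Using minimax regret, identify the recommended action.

Column bests: θ=42, φ=50, ψ=36, ω=20, ξ=12.
A1 regrets: 10, 0, 8, 0, 3 → max 10
A2 regrets: 26, 26, 44, 15, 21 → max 44
A3 regrets: 0, 65, 32, 10, 0 → max 65
A4 regrets: 55, 7, 0, 25, 6 → max 55
Smallest max regret = 10 → A1.

A1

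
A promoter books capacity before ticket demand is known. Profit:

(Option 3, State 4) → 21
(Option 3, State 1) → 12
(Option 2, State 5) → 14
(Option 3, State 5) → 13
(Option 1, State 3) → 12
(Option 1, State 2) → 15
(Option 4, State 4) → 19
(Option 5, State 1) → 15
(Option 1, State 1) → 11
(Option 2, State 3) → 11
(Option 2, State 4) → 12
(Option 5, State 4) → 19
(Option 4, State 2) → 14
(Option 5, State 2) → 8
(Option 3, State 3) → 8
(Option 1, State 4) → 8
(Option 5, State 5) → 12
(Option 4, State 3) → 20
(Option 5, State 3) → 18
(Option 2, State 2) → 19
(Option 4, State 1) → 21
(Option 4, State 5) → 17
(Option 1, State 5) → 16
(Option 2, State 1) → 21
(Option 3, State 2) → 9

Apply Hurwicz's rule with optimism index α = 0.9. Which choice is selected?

Option 4

Option 1: 0.9·16 + 0.1·8 = 15.2
Option 2: 0.9·21 + 0.1·11 = 20
Option 3: 0.9·21 + 0.1·8 = 19.7
Option 4: 0.9·21 + 0.1·14 = 20.3
Option 5: 0.9·19 + 0.1·8 = 17.9
Highest Hurwicz score = 20.3 → Option 4.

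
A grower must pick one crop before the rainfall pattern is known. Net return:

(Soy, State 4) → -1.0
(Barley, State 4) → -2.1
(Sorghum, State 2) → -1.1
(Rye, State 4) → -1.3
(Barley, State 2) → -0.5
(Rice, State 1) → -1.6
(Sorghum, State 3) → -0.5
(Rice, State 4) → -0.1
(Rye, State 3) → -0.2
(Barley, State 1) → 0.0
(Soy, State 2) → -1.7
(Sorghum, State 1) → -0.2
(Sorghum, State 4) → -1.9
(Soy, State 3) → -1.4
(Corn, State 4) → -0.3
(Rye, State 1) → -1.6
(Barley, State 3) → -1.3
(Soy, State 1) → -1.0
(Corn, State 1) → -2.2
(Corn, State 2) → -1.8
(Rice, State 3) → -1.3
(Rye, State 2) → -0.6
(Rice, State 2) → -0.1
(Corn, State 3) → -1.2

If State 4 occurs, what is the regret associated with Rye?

1.2

Best payoff under State 4 is -0.1.
Regret = -0.1 − (-1.3) = 1.2.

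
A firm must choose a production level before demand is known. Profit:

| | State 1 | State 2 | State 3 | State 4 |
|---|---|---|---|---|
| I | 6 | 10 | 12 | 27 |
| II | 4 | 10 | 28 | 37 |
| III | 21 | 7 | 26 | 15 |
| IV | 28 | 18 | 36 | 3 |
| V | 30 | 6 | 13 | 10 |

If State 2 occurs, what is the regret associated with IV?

0

Best payoff under State 2 is 18.
Regret = 18 − 18 = 0.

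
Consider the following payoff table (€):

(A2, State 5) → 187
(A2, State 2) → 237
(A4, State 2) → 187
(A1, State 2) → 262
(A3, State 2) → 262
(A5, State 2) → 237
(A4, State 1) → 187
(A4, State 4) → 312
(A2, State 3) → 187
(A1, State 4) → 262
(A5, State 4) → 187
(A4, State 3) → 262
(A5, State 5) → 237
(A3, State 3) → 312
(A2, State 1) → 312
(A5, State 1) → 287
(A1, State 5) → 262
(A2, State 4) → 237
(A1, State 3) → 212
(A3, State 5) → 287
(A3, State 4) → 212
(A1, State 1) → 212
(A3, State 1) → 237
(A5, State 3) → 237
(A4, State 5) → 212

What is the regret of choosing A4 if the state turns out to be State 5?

75

Best payoff under State 5 is 287.
Regret = 287 − 212 = 75.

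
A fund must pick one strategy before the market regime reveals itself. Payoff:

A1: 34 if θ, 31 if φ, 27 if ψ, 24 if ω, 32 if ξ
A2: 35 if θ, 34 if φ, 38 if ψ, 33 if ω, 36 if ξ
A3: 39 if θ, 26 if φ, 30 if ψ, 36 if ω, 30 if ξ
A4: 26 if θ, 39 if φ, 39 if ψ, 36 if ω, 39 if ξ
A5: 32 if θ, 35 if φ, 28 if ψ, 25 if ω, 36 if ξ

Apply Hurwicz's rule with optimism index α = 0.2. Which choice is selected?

A2

A1: 0.2·34 + 0.8·24 = 26
A2: 0.2·38 + 0.8·33 = 34
A3: 0.2·39 + 0.8·26 = 28.6
A4: 0.2·39 + 0.8·26 = 28.6
A5: 0.2·36 + 0.8·25 = 27.2
Highest Hurwicz score = 34 → A2.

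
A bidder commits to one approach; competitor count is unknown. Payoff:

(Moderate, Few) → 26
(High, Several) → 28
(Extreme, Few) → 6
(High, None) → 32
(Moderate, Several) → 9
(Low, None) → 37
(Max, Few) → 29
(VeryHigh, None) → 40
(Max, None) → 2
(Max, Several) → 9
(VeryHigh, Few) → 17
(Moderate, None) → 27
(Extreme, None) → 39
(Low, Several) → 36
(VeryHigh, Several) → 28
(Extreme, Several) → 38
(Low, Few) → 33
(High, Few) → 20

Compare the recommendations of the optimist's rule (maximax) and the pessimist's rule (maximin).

maximax → VeryHigh; maximin → Low (disagree)

Row maxima: Low=37, Moderate=27, High=32, VeryHigh=40, Extreme=39, Max=29
Best best-case = 40 → VeryHigh.
Row minima: Low=33, Moderate=9, High=20, VeryHigh=17, Extreme=6, Max=2
Best worst-case = 33 → Low.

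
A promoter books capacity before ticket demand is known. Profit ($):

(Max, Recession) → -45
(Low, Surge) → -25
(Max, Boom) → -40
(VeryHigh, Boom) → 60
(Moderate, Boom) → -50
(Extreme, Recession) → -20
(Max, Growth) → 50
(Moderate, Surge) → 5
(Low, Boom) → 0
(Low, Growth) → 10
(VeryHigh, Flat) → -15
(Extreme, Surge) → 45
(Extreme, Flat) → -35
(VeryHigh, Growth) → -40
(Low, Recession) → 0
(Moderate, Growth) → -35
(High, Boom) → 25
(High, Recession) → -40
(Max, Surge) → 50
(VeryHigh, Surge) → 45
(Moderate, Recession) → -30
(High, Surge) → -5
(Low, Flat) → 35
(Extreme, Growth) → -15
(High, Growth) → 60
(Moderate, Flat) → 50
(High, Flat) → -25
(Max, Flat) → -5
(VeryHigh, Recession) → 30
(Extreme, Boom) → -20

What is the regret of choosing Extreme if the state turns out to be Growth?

Best payoff under Growth is 60.
Regret = 60 − (-15) = 75.

75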